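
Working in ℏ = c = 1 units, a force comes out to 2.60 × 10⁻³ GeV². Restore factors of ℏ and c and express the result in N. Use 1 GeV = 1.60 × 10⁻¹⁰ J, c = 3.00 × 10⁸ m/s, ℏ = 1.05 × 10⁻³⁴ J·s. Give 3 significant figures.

2.11 × 10³ N

Force is [E]/[L] = [E]²/(ℏc); restore (ℏc)⁻¹.
1 GeV² → 1/(ℏc) × (1 GeV in J)² = 8.13 × 10⁵ N.
Result: 2.60 × 10⁻³ × 8.13 × 10⁵ = 2.11 × 10³ N.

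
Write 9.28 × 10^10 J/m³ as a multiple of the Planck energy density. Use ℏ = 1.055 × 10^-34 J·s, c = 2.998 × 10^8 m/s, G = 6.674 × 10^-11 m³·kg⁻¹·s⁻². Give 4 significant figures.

Planck energy density: u_P = c⁷/(ℏG²) = 4.632 × 10^113 J/m³.
9.28 × 10^10 / 4.632 × 10^113 = 2.003 × 10^-103

2.003 × 10^-103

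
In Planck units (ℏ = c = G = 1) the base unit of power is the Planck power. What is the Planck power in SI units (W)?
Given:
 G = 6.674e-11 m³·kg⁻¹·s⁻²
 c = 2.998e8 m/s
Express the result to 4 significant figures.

P_P = c⁵/G
  = 2.422e42 / 6.674e-11
  = 3.629e52 W

3.629e52 W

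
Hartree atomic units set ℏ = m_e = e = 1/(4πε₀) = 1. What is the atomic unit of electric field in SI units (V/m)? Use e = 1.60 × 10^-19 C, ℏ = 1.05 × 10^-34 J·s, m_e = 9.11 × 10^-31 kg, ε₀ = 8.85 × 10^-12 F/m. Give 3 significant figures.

From ℏ = m_e = e = 1/(4πε₀) = 1 the electric field scale is E_au = E_h/(e a₀) = m_e²e⁵/((4πε₀)³ℏ⁴).
E_h = 4.38 × 10^-18 J
a₀ = 5.26 × 10^-11 m
E_h/(e·a₀) = 5.20 × 10^11 V/m

5.20 × 10^11 V/m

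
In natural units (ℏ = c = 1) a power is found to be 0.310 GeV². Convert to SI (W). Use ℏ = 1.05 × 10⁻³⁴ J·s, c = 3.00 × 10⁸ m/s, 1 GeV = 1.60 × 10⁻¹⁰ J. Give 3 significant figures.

Power is [E]/[T] = [E]²/ℏ.
1 GeV² → 1/ℏ × (1 GeV in J)² = 2.44 × 10¹⁴ W.
Result: 0.310 × 2.44 × 10¹⁴ = 7.56 × 10¹³ W.

7.56 × 10¹³ W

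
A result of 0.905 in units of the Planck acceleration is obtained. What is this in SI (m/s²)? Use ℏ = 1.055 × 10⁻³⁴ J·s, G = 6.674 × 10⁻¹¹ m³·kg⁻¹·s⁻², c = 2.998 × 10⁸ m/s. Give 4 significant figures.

One Planck acceleration: a_P = √(c⁷/(ℏG)) = 5.560 × 10⁵¹ m/s².
0.905 × 5.560 × 10⁵¹ m/s² = 5.032 × 10⁵¹ m/s²

5.032 × 10⁵¹ m/s²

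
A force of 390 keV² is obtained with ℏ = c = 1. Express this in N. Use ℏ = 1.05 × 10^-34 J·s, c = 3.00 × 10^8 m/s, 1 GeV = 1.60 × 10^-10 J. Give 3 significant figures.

3.17 × 10^-4 N

Force is [E]/[L] = [E]²/(ℏc); restore (ℏc)⁻¹.
1 GeV² → 1/(ℏc) × (1 GeV in J)² = 8.13 × 10^5 N.
Convert the energy scale: 390 keV² = 3.90 × 10^-10 GeV².
Result: 3.90 × 10^-10 × 8.13 × 10^5 = 3.17 × 10^-4 N.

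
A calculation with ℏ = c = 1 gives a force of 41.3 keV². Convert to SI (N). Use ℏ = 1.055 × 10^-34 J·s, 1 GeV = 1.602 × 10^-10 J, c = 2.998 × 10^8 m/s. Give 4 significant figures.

3.351 × 10^-5 N

Force is [E]/[L] = [E]²/(ℏc); restore (ℏc)⁻¹.
1 GeV² → 1/(ℏc) × (1 GeV in J)² = 8.114 × 10^5 N.
Convert the energy scale: 41.3 keV² = 4.13 × 10^-11 GeV².
Result: 4.13 × 10^-11 × 8.114 × 10^5 = 3.351 × 10^-5 N.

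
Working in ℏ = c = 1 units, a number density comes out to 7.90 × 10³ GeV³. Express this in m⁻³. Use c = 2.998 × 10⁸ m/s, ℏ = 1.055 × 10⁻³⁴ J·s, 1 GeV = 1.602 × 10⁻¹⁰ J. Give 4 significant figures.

1.027 × 10⁵¹ m⁻³

Number density is [L]⁻³ = [E]³/(ℏc)³.
1 GeV³ → 1/(ℏc)³ × (1 GeV in J)³ = 1.299 × 10⁴⁷ m⁻³.
Result: 7.90 × 10³ × 1.299 × 10⁴⁷ = 1.027 × 10⁵¹ m⁻³.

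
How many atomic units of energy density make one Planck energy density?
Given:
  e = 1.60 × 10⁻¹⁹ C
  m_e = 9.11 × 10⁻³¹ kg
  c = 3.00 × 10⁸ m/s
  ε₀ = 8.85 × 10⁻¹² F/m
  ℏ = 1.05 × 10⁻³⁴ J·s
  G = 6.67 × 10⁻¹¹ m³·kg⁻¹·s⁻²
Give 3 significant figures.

1.55 × 10¹⁰⁰

Planck energy density: u_P = c⁷/(ℏG²) = 4.68 × 10¹¹³ J/m³
atomic unit of energy density: u_au = E_h/a₀³ = m_e⁴e¹⁰/((4πε₀)⁵ℏ⁸) = 3.01 × 10¹³ J/m³
ratio = 4.68 × 10¹¹³ / 3.01 × 10¹³ = 1.55 × 10¹⁰⁰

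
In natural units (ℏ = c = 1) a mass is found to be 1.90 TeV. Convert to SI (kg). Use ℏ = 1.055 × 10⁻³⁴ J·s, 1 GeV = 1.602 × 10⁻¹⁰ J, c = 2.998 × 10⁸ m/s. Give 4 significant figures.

3.387 × 10⁻²⁴ kg

Mass is [E]/c²; divide by c².
1 GeV → 1/c² × (1 GeV in J) = 1.782 × 10⁻²⁷ kg.
Convert the energy scale: 1.90 TeV = 1.90 × 10³ GeV.
Result: 1.90 × 10³ × 1.782 × 10⁻²⁷ = 3.387 × 10⁻²⁴ kg.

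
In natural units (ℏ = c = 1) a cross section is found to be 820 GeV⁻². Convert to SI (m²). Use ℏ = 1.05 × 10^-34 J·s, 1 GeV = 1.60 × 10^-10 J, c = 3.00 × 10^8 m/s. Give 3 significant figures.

3.18 × 10^-29 m²

Area is [L]² = [E]⁻²·(ℏc)²; restore (ℏc)².
1 GeV⁻² → (ℏc)² × (1 GeV in J)⁻² = 3.88 × 10^-32 m².
Result: 820 × 3.88 × 10^-32 = 3.18 × 10^-29 m².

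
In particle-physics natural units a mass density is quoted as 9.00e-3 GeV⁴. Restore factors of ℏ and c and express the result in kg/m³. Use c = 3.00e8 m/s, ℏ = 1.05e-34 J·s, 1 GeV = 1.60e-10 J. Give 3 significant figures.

Mass density is [E]/(c²[L]³) = [E]⁴/(ℏ³c⁵).
1 GeV⁴ → 1/(ℏ³c⁵) × (1 GeV in J)⁴ = 2.33e20 kg/m³.
Result: 9.00e-3 × 2.33e20 = 2.10e18 kg/m³.

2.10e18 kg/m³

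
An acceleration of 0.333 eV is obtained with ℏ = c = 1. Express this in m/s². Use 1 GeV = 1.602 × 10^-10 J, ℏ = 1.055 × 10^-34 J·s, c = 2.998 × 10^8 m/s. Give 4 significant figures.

Acceleration is [L]/[T]² = c·[E]/ℏ.
1 GeV → c/ℏ × (1 GeV in J) = 4.552 × 10^32 m/s².
Convert the energy scale: 0.333 eV = 3.33 × 10^-10 GeV.
Result: 3.33 × 10^-10 × 4.552 × 10^32 = 1.516 × 10^23 m/s².

1.516 × 10^23 m/s²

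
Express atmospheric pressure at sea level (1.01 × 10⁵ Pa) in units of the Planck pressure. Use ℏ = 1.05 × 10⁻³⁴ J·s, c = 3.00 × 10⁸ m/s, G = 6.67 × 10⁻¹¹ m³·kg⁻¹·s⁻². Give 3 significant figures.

2.16 × 10⁻¹⁰⁹

Planck pressure: p_P = c⁷/(ℏG²) = 4.68 × 10¹¹³ Pa.
1.01 × 10⁵ / 4.68 × 10¹¹³ = 2.16 × 10⁻¹⁰⁹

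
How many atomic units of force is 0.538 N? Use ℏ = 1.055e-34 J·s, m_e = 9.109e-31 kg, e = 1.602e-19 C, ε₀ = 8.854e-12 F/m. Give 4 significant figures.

6.545e6

atomic unit of force: F_au = E_h/a₀ = m_e²e⁶/((4πε₀)³ℏ⁴) = 8.220e-8 N.
0.538 / 8.220e-8 = 6.545e6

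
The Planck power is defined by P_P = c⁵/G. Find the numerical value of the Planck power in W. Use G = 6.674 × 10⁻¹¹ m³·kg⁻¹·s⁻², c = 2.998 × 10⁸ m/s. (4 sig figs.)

3.629 × 10⁵² W

P_P = c⁵/G
  = 2.422 × 10⁴² / 6.674 × 10⁻¹¹
  = 3.629 × 10⁵² W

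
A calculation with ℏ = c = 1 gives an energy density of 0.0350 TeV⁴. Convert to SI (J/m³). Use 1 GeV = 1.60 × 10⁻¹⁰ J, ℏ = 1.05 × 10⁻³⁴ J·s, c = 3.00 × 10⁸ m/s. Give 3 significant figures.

[E]/[L]³ = [E]⁴/(ℏc)³; restore (ℏc)⁻³.
1 GeV⁴ → 1/(ℏc)³ × (1 GeV in J)⁴ = 2.10 × 10³⁷ J/m³.
Convert the energy scale: 0.0350 TeV⁴ = 3.50 × 10¹⁰ GeV⁴.
Result: 3.50 × 10¹⁰ × 2.10 × 10³⁷ = 7.34 × 10⁴⁷ J/m³.

7.34 × 10⁴⁷ J/m³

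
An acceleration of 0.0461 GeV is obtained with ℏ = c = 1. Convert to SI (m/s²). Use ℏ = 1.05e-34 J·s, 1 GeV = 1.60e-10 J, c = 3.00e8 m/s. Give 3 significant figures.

2.11e31 m/s²

Acceleration is [L]/[T]² = c·[E]/ℏ.
1 GeV → c/ℏ × (1 GeV in J) = 4.57e32 m/s².
Result: 0.0461 × 4.57e32 = 2.11e31 m/s².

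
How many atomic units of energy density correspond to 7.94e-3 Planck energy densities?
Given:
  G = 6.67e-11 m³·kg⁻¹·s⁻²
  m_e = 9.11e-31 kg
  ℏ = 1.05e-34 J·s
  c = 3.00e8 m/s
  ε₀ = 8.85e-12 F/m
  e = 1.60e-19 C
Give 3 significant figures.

1.23e98

Planck energy density: u_P = c⁷/(ℏG²) = 4.68e113 J/m³
atomic unit of energy density: u_au = E_h/a₀³ = m_e⁴e¹⁰/((4πε₀)⁵ℏ⁸) = 3.01e13 J/m³
7.94e-3 × 4.68e113 / 3.01e13 = 1.23e98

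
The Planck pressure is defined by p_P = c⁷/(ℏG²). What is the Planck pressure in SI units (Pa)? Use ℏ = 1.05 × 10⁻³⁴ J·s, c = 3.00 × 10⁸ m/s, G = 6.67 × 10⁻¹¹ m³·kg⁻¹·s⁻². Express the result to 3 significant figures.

p_P = c⁷/(ℏG²)
  = 2.19 × 10⁵⁹ / 4.67 × 10⁻⁵⁵
  = 4.68 × 10¹¹³ Pa

4.68 × 10¹¹³ Pa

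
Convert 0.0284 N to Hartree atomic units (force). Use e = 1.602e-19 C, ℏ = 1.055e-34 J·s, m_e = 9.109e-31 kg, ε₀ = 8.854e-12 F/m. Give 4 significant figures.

atomic unit of force: F_au = E_h/a₀ = m_e²e⁶/((4πε₀)³ℏ⁴) = 8.220e-8 N.
0.0284 / 8.220e-8 = 3.455e5

3.455e5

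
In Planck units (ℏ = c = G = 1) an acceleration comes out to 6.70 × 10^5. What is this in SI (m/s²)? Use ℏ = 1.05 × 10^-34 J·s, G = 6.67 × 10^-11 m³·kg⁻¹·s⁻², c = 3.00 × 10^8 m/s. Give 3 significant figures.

3.74 × 10^57 m/s²

One Planck acceleration: a_P = √(c⁷/(ℏG)) = 5.59 × 10^51 m/s².
6.70 × 10^5 × 5.59 × 10^51 m/s² = 3.74 × 10^57 m/s²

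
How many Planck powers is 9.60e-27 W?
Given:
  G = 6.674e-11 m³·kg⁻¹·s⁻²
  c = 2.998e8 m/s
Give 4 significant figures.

2.645e-79

Planck power: P_P = c⁵/G = 3.629e52 W.
9.60e-27 / 3.629e52 = 2.645e-79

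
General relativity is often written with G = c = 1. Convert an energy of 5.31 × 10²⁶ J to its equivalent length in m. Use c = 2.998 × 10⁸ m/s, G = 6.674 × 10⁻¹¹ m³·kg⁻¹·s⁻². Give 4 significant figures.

Energy → length via G/c⁴.
5.31 × 10²⁶ J × (G/c⁴) = 4.387 × 10⁻¹⁸ m

4.387 × 10⁻¹⁸ m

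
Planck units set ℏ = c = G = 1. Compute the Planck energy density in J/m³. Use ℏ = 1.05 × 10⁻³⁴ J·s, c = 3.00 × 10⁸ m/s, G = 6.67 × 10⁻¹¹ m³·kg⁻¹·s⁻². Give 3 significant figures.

The unique combination of the constants set to 1 with dimensions of energy density is u_P = c⁷/(ℏG²).
  = 2.19 × 10⁵⁹ / 4.67 × 10⁻⁵⁵
  = 4.68 × 10¹¹³ J/m³

4.68 × 10¹¹³ J/m³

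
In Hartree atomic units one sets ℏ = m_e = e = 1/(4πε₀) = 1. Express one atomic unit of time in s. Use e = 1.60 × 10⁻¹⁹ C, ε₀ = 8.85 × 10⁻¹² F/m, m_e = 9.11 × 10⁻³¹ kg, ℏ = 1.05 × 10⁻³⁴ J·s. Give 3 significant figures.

2.40 × 10⁻¹⁷ s

τ_au = (4πε₀)²ℏ³/(m_e e⁴)
E_h = 4.38 × 10⁻¹⁸ J
ℏ/E_h = 2.40 × 10⁻¹⁷ s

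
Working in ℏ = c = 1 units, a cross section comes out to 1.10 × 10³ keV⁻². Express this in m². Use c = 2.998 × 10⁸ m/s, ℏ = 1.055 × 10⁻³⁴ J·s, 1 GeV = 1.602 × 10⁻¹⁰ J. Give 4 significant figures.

4.288 × 10⁻¹⁷ m²

Area is [L]² = [E]⁻²·(ℏc)²; restore (ℏc)².
1 GeV⁻² → (ℏc)² × (1 GeV in J)⁻² = 3.898 × 10⁻³² m².
Convert the energy scale: 1.10 × 10³ keV⁻² = 1.10 × 10¹⁵ GeV⁻².
Result: 1.10 × 10¹⁵ × 3.898 × 10⁻³² = 4.288 × 10⁻¹⁷ m².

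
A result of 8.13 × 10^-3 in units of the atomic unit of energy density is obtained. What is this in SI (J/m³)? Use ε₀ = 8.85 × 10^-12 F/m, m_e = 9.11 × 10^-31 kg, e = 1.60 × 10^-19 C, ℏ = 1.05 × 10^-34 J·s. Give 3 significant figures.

One atomic unit of energy density: u_au = E_h/a₀³ = m_e⁴e¹⁰/((4πε₀)⁵ℏ⁸) = 3.01 × 10^13 J/m³.
8.13 × 10^-3 × 3.01 × 10^13 J/m³ = 2.45 × 10^11 J/m³

2.45 × 10^11 J/m³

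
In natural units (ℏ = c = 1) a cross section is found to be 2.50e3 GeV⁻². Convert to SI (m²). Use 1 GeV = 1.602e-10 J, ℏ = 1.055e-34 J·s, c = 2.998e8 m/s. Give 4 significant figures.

Area is [L]² = [E]⁻²·(ℏc)²; restore (ℏc)².
1 GeV⁻² → (ℏc)² × (1 GeV in J)⁻² = 3.898e-32 m².
Result: 2.50e3 × 3.898e-32 = 9.745e-29 m².

9.745e-29 m²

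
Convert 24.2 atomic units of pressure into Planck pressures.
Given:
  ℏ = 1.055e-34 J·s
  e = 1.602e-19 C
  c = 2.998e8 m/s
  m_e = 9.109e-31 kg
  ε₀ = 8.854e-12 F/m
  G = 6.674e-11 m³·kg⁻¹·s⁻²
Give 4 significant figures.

atomic unit of pressure: P_au = E_h/a₀³ = m_e⁴e¹⁰/((4πε₀)⁵ℏ⁸) = 2.929e13 Pa
Planck pressure: p_P = c⁷/(ℏG²) = 4.632e113 Pa
24.2 × 2.929e13 / 4.632e113 = 1.530e-99

1.530e-99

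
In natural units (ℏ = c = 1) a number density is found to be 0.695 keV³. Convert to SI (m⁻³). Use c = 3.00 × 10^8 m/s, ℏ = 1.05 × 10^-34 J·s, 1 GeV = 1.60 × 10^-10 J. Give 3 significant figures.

9.11 × 10^28 m⁻³

Number density is [L]⁻³ = [E]³/(ℏc)³.
1 GeV³ → 1/(ℏc)³ × (1 GeV in J)³ = 1.31 × 10^47 m⁻³.
Convert the energy scale: 0.695 keV³ = 6.95 × 10^-19 GeV³.
Result: 6.95 × 10^-19 × 1.31 × 10^47 = 9.11 × 10^28 m⁻³.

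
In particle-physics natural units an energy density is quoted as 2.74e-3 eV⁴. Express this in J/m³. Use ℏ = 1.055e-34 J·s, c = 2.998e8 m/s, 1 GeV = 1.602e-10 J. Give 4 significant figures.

0.05704 J/m³

[E]/[L]³ = [E]⁴/(ℏc)³; restore (ℏc)⁻³.
1 GeV⁴ → 1/(ℏc)³ × (1 GeV in J)⁴ = 2.082e37 J/m³.
Convert the energy scale: 2.74e-3 eV⁴ = 2.74e-39 GeV⁴.
Result: 2.74e-39 × 2.082e37 = 0.05704 J/m³.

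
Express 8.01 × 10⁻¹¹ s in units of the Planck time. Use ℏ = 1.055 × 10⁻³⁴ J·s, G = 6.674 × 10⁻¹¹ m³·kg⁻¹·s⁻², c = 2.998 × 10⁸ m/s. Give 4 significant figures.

Planck time: t_P = √(ℏG/c⁵) = 5.392 × 10⁻⁴⁴ s.
8.01 × 10⁻¹¹ / 5.392 × 10⁻⁴⁴ = 1.486 × 10³³

1.486 × 10³³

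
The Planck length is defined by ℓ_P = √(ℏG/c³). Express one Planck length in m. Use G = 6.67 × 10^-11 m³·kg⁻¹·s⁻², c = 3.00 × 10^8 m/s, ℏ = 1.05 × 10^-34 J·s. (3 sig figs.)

ℓ_P = √(ℏG/c³)
  = √(2.59 × 10^-70)
  = 1.61 × 10^-35 m

1.61 × 10^-35 m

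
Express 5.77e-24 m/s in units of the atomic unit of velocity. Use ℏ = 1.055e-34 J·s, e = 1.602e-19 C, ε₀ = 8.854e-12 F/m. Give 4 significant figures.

2.639e-30

atomic unit of velocity: v_au = e²/(4πε₀ℏ) = 2.186e6 m/s.
5.77e-24 / 2.186e6 = 2.639e-30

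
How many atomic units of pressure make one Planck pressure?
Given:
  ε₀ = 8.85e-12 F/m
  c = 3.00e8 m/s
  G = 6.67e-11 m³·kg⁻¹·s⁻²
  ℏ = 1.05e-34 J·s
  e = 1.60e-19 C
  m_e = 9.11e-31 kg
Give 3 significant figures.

1.55e100

Planck pressure: p_P = c⁷/(ℏG²) = 4.68e113 Pa
atomic unit of pressure: P_au = E_h/a₀³ = m_e⁴e¹⁰/((4πε₀)⁵ℏ⁸) = 3.01e13 Pa
ratio = 4.68e113 / 3.01e13 = 1.55e100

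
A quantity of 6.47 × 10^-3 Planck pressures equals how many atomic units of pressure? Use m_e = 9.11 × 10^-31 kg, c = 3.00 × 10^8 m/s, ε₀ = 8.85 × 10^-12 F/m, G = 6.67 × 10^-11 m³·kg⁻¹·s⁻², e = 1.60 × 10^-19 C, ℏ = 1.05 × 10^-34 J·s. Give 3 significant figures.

1.01 × 10^98

Planck pressure: p_P = c⁷/(ℏG²) = 4.68 × 10^113 Pa
atomic unit of pressure: P_au = E_h/a₀³ = m_e⁴e¹⁰/((4πε₀)⁵ℏ⁸) = 3.01 × 10^13 Pa
6.47 × 10^-3 × 4.68 × 10^113 / 3.01 × 10^13 = 1.01 × 10^98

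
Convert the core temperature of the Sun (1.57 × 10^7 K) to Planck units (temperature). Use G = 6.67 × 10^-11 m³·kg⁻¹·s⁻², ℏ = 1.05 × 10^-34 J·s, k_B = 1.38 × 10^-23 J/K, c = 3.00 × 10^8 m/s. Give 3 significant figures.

1.11 × 10^-25

Planck temperature: T_P = √(ℏc⁵/G) / k_B = 1.42 × 10^32 K.
1.57 × 10^7 / 1.42 × 10^32 = 1.11 × 10^-25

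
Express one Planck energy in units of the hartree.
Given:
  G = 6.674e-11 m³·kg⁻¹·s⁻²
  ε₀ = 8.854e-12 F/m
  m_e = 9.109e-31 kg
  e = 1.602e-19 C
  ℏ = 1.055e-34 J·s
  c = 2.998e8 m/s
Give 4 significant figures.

4.494e26

Planck energy: E_P = √(ℏc⁵/G) = 1.957e9 J
hartree: E_h = m_e e⁴/(4πε₀ℏ)² = 4.354e-18 J
ratio = 1.957e9 / 4.354e-18 = 4.494e26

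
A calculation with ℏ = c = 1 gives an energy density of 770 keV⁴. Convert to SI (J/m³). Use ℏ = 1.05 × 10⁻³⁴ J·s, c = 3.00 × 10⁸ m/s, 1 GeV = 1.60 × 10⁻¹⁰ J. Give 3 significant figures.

1.61 × 10¹⁶ J/m³

[E]/[L]³ = [E]⁴/(ℏc)³; restore (ℏc)⁻³.
1 GeV⁴ → 1/(ℏc)³ × (1 GeV in J)⁴ = 2.10 × 10³⁷ J/m³.
Convert the energy scale: 770 keV⁴ = 7.70 × 10⁻²² GeV⁴.
Result: 7.70 × 10⁻²² × 2.10 × 10³⁷ = 1.61 × 10¹⁶ J/m³.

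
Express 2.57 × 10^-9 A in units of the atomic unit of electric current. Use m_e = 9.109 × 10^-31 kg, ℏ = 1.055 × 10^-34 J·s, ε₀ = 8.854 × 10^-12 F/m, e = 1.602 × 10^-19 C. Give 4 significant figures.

atomic unit of electric current: I_au = e E_h/ℏ = m_e e⁵/((4πε₀)²ℏ³) = 6.612 × 10^-3 A.
2.57 × 10^-9 / 6.612 × 10^-3 = 3.887 × 10^-7

3.887 × 10^-7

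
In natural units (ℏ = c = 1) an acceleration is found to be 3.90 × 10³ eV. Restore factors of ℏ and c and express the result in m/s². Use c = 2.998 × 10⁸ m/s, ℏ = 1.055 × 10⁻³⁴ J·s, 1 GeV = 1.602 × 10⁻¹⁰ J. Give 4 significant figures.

Acceleration is [L]/[T]² = c·[E]/ℏ.
1 GeV → c/ℏ × (1 GeV in J) = 4.552 × 10³² m/s².
Convert the energy scale: 3.90 × 10³ eV = 3.90 × 10⁻⁶ GeV.
Result: 3.90 × 10⁻⁶ × 4.552 × 10³² = 1.775 × 10²⁷ m/s².

1.775 × 10²⁷ m/s²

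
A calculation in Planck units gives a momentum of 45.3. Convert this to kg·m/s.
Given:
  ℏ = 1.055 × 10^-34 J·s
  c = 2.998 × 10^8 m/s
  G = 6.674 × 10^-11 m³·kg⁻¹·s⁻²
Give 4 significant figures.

One Planck momentum: p_P = √(ℏc³/G) = 6.527 kg·m/s.
45.3 × 6.527 kg·m/s = 295.7 kg·m/s

295.7 kg·m/s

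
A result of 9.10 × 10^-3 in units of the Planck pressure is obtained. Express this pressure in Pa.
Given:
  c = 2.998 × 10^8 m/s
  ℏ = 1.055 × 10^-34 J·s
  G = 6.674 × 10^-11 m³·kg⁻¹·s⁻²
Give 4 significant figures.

4.215 × 10^111 Pa

One Planck pressure: p_P = c⁷/(ℏG²) = 4.632 × 10^113 Pa.
9.10 × 10^-3 × 4.632 × 10^113 Pa = 4.215 × 10^111 Pa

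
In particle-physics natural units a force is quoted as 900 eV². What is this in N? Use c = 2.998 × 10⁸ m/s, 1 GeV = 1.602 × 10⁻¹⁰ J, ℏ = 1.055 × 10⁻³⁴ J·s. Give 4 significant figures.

7.303 × 10⁻¹⁰ N

Force is [E]/[L] = [E]²/(ℏc); restore (ℏc)⁻¹.
1 GeV² → 1/(ℏc) × (1 GeV in J)² = 8.114 × 10⁵ N.
Convert the energy scale: 900 eV² = 9.00 × 10⁻¹⁶ GeV².
Result: 9.00 × 10⁻¹⁶ × 8.114 × 10⁵ = 7.303 × 10⁻¹⁰ N.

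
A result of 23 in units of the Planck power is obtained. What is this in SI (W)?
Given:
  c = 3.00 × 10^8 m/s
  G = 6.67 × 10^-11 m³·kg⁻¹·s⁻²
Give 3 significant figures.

8.38 × 10^53 W

One Planck power: P_P = c⁵/G = 3.64 × 10^52 W.
23 × 3.64 × 10^52 W = 8.38 × 10^53 W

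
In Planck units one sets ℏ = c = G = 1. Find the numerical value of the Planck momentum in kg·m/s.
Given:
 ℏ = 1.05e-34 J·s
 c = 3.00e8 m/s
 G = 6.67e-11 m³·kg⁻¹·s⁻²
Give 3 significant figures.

6.52 kg·m/s

p_P = √(ℏc³/G)
  = √(42.5)
  = 6.52 kg·m/s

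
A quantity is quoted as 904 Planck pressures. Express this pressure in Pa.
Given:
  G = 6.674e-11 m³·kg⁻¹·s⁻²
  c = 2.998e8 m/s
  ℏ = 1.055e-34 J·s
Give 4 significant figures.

4.188e116 Pa

One Planck pressure: p_P = c⁷/(ℏG²) = 4.632e113 Pa.
904 × 4.632e113 Pa = 4.188e116 Pa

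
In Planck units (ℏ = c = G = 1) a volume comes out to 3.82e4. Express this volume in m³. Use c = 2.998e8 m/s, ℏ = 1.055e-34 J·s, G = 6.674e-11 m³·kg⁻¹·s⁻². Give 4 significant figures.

One Planck volume: V_P = (ℏG/c³)^(3/2) = 4.224e-105 m³.
3.82e4 × 4.224e-105 m³ = 1.614e-100 m³

1.614e-100 m³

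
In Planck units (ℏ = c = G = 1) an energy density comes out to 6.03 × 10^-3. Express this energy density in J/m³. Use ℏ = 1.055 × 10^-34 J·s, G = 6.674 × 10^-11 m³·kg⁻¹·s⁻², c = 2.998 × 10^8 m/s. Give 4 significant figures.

One Planck energy density: u_P = c⁷/(ℏG²) = 4.632 × 10^113 J/m³.
6.03 × 10^-3 × 4.632 × 10^113 J/m³ = 2.793 × 10^111 J/m³

2.793 × 10^111 J/m³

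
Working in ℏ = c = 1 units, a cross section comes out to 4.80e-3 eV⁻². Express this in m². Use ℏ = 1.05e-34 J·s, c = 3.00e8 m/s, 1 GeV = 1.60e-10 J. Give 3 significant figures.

1.86e-16 m²

Area is [L]² = [E]⁻²·(ℏc)²; restore (ℏc)².
1 GeV⁻² → (ℏc)² × (1 GeV in J)⁻² = 3.88e-32 m².
Convert the energy scale: 4.80e-3 eV⁻² = 4.80e15 GeV⁻².
Result: 4.80e15 × 3.88e-32 = 1.86e-16 m².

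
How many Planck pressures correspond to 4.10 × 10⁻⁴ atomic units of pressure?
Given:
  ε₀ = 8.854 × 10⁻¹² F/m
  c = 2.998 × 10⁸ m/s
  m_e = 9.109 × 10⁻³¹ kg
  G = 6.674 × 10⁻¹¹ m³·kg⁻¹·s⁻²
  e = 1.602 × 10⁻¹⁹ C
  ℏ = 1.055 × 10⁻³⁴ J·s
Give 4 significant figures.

atomic unit of pressure: P_au = E_h/a₀³ = m_e⁴e¹⁰/((4πε₀)⁵ℏ⁸) = 2.929 × 10¹³ Pa
Planck pressure: p_P = c⁷/(ℏG²) = 4.632 × 10¹¹³ Pa
4.10 × 10⁻⁴ × 2.929 × 10¹³ / 4.632 × 10¹¹³ = 2.593 × 10⁻¹⁰⁴

2.593 × 10⁻¹⁰⁴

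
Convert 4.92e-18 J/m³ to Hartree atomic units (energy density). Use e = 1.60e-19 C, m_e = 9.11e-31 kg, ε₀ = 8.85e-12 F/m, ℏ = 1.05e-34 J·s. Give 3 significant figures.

1.63e-31

atomic unit of energy density: u_au = E_h/a₀³ = m_e⁴e¹⁰/((4πε₀)⁵ℏ⁸) = 3.01e13 J/m³.
4.92e-18 / 3.01e13 = 1.63e-31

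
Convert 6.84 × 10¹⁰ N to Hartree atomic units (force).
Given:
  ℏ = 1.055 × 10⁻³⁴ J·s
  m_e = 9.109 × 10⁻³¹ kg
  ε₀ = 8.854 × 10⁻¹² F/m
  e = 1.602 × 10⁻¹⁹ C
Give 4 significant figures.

atomic unit of force: F_au = E_h/a₀ = m_e²e⁶/((4πε₀)³ℏ⁴) = 8.220 × 10⁻⁸ N.
6.84 × 10¹⁰ / 8.220 × 10⁻⁸ = 8.321 × 10¹⁷

8.321 × 10¹⁷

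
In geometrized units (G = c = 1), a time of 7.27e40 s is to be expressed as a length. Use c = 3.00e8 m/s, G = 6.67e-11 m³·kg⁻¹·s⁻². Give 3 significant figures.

2.18e49 m

Time → length via c.
7.27e40 s × (c) = 2.18e49 m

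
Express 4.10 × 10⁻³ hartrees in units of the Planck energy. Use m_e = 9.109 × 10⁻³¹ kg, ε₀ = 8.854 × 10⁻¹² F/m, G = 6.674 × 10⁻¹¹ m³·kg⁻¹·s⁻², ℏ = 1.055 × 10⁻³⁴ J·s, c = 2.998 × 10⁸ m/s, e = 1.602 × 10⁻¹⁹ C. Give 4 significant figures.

hartree: E_h = m_e e⁴/(4πε₀ℏ)² = 4.354 × 10⁻¹⁸ J
Planck energy: E_P = √(ℏc⁵/G) = 1.957 × 10⁹ J
4.10 × 10⁻³ × 4.354 × 10⁻¹⁸ / 1.957 × 10⁹ = 9.124 × 10⁻³⁰

9.124 × 10⁻³⁰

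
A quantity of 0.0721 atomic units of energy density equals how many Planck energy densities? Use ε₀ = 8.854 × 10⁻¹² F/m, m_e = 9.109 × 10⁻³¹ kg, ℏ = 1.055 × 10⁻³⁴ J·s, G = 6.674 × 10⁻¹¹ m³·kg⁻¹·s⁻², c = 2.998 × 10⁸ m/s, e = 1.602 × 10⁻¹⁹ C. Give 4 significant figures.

4.559 × 10⁻¹⁰²

atomic unit of energy density: u_au = E_h/a₀³ = m_e⁴e¹⁰/((4πε₀)⁵ℏ⁸) = 2.929 × 10¹³ J/m³
Planck energy density: u_P = c⁷/(ℏG²) = 4.632 × 10¹¹³ J/m³
0.0721 × 2.929 × 10¹³ / 4.632 × 10¹¹³ = 4.559 × 10⁻¹⁰²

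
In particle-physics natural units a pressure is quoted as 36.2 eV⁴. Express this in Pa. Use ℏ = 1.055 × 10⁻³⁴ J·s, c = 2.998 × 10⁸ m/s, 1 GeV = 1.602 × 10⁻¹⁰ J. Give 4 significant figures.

Pressure is [E]/[L]³ = [E]⁴/(ℏc)³.
1 GeV⁴ → 1/(ℏc)³ × (1 GeV in J)⁴ = 2.082 × 10³⁷ Pa.
Convert the energy scale: 36.2 eV⁴ = 3.62 × 10⁻³⁵ GeV⁴.
Result: 3.62 × 10⁻³⁵ × 2.082 × 10³⁷ = 753.5 Pa.

753.5 Pa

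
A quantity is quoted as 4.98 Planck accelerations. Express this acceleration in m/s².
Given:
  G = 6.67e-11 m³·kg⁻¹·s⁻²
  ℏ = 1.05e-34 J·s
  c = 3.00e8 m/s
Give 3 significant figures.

2.78e52 m/s²

One Planck acceleration: a_P = √(c⁷/(ℏG)) = 5.59e51 m/s².
4.98 × 5.59e51 m/s² = 2.78e52 m/s²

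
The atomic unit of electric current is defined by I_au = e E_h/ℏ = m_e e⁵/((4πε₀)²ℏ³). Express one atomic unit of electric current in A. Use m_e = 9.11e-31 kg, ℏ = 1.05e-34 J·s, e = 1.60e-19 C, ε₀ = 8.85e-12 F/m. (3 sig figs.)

6.67e-3 A

I_au = e E_h/ℏ = m_e e⁵/((4πε₀)²ℏ³)
E_h = 4.38e-18 J
e·E_h/ℏ = 6.67e-3 A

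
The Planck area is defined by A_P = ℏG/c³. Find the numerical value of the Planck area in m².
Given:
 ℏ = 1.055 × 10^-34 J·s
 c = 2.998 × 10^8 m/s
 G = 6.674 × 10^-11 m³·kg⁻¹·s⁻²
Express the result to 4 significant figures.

A_P = ℏG/c³
  = 7.041 × 10^-45 / 2.695 × 10^25
  = 2.613 × 10^-70 m²

2.613 × 10^-70 m²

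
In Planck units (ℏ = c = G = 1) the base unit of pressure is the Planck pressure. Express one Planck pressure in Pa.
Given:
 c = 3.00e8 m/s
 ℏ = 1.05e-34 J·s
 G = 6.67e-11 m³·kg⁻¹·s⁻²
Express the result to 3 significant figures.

p_P = c⁷/(ℏG²)
  = 2.19e59 / 4.67e-55
  = 4.68e113 Pa

4.68e113 Pa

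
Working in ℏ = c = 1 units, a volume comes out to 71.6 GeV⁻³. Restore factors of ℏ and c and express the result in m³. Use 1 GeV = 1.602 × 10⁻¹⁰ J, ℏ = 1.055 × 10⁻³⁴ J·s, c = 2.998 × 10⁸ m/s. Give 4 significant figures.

Volume is [L]³ = [E]⁻³·(ℏc)³.
1 GeV⁻³ → (ℏc)³ × (1 GeV in J)⁻³ = 7.696 × 10⁻⁴⁸ m³.
Result: 71.6 × 7.696 × 10⁻⁴⁸ = 5.510 × 10⁻⁴⁶ m³.

5.510 × 10⁻⁴⁶ m³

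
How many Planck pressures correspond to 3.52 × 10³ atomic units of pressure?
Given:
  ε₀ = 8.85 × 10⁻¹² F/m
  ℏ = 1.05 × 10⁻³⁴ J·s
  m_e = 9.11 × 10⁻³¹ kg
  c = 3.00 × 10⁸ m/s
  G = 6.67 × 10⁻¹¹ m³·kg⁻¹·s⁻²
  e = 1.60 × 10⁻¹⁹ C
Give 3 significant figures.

2.27 × 10⁻⁹⁷

atomic unit of pressure: P_au = E_h/a₀³ = m_e⁴e¹⁰/((4πε₀)⁵ℏ⁸) = 3.01 × 10¹³ Pa
Planck pressure: p_P = c⁷/(ℏG²) = 4.68 × 10¹¹³ Pa
3.52 × 10³ × 3.01 × 10¹³ / 4.68 × 10¹¹³ = 2.27 × 10⁻⁹⁷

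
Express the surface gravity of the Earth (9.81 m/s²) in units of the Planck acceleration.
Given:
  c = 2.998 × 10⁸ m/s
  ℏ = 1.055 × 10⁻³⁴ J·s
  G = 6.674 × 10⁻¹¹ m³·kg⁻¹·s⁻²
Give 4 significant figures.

Planck acceleration: a_P = √(c⁷/(ℏG)) = 5.560 × 10⁵¹ m/s².
9.81 / 5.560 × 10⁵¹ = 1.764 × 10⁻⁵¹

1.764 × 10⁻⁵¹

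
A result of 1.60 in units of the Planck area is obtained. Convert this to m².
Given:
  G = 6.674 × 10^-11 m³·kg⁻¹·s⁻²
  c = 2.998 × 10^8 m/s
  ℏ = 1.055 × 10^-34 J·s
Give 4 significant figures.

One Planck area: A_P = ℏG/c³ = 2.613 × 10^-70 m².
1.60 × 2.613 × 10^-70 m² = 4.181 × 10^-70 m²

4.181 × 10^-70 m²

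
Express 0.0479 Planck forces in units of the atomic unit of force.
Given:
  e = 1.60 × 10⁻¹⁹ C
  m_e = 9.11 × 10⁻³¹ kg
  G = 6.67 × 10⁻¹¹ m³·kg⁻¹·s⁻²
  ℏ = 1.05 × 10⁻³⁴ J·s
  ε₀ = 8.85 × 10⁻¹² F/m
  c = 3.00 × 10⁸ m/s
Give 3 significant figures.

6.98 × 10⁴⁹

Planck force: F_P = c⁴/G = 1.21 × 10⁴⁴ N
atomic unit of force: F_au = E_h/a₀ = m_e²e⁶/((4πε₀)³ℏ⁴) = 8.33 × 10⁻⁸ N
0.0479 × 1.21 × 10⁴⁴ / 8.33 × 10⁻⁸ = 6.98 × 10⁴⁹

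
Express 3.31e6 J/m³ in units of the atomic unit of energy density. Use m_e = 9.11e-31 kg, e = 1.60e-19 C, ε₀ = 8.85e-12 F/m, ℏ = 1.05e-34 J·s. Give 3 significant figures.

atomic unit of energy density: u_au = E_h/a₀³ = m_e⁴e¹⁰/((4πε₀)⁵ℏ⁸) = 3.01e13 J/m³.
3.31e6 / 3.01e13 = 1.10e-7

1.10e-7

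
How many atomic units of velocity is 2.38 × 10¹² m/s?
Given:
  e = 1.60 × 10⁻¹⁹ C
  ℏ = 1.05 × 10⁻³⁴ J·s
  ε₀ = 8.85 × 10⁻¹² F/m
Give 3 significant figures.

atomic unit of velocity: v_au = e²/(4πε₀ℏ) = 2.19 × 10⁶ m/s.
2.38 × 10¹² / 2.19 × 10⁶ = 1.09 × 10⁶

1.09 × 10⁶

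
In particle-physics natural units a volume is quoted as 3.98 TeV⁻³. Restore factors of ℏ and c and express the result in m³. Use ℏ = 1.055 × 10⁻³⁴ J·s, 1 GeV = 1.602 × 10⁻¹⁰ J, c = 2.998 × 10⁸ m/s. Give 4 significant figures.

Volume is [L]³ = [E]⁻³·(ℏc)³.
1 GeV⁻³ → (ℏc)³ × (1 GeV in J)⁻³ = 7.696 × 10⁻⁴⁸ m³.
Convert the energy scale: 3.98 TeV⁻³ = 3.98 × 10⁻⁹ GeV⁻³.
Result: 3.98 × 10⁻⁹ × 7.696 × 10⁻⁴⁸ = 3.063 × 10⁻⁵⁶ m³.

3.063 × 10⁻⁵⁶ m³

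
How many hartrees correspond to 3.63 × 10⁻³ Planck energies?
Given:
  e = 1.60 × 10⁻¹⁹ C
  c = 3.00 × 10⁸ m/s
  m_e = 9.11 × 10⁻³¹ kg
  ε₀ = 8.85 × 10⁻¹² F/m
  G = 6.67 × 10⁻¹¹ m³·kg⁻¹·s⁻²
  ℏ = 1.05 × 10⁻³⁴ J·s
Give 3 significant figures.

1.62 × 10²⁴

Planck energy: E_P = √(ℏc⁵/G) = 1.96 × 10⁹ J
hartree: E_h = m_e e⁴/(4πε₀ℏ)² = 4.38 × 10⁻¹⁸ J
3.63 × 10⁻³ × 1.96 × 10⁹ / 4.38 × 10⁻¹⁸ = 1.62 × 10²⁴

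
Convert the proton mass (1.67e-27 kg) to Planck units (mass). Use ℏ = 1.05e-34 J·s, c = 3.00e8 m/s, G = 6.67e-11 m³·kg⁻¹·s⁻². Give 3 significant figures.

7.68e-20

Planck mass: m_P = √(ℏc/G) = 2.17e-8 kg.
1.67e-27 / 2.17e-8 = 7.68e-20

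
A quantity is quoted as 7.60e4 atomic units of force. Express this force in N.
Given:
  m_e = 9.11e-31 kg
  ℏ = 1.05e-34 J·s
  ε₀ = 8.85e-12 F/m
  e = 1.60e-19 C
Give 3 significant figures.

One atomic unit of force: F_au = E_h/a₀ = m_e²e⁶/((4πε₀)³ℏ⁴) = 8.33e-8 N.
7.60e4 × 8.33e-8 N = 6.33e-3 N

6.33e-3 N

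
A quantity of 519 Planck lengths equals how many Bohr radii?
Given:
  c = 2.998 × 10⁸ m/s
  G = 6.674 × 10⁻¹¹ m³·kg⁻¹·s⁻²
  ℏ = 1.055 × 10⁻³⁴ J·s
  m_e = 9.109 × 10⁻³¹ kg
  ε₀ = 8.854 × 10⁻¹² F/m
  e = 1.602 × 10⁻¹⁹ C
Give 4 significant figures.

Planck length: ℓ_P = √(ℏG/c³) = 1.616 × 10⁻³⁵ m
Bohr radius: a₀ = 4πε₀ℏ²/(m_e e²) = 5.297 × 10⁻¹¹ m
519 × 1.616 × 10⁻³⁵ / 5.297 × 10⁻¹¹ = 1.584 × 10⁻²²

1.584 × 10⁻²²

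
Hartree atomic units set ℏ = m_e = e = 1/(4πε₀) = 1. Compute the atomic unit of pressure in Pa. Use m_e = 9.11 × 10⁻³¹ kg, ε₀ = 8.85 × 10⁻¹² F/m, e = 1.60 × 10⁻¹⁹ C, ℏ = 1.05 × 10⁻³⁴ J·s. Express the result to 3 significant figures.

Dimensional analysis gives P_au = E_h/a₀³ = m_e⁴e¹⁰/((4πε₀)⁵ℏ⁸).
E_h = 4.38 × 10⁻¹⁸ J
a₀ = 5.26 × 10⁻¹¹ m
E_h/a₀³ = 3.01 × 10¹³ Pa

3.01 × 10¹³ Pa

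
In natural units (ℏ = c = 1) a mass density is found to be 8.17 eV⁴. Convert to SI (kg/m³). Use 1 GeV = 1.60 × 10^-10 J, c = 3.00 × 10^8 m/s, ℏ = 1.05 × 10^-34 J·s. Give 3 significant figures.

Mass density is [E]/(c²[L]³) = [E]⁴/(ℏ³c⁵).
1 GeV⁴ → 1/(ℏ³c⁵) × (1 GeV in J)⁴ = 2.33 × 10^20 kg/m³.
Convert the energy scale: 8.17 eV⁴ = 8.17 × 10^-36 GeV⁴.
Result: 8.17 × 10^-36 × 2.33 × 10^20 = 1.90 × 10^-15 kg/m³.

1.90 × 10^-15 kg/m³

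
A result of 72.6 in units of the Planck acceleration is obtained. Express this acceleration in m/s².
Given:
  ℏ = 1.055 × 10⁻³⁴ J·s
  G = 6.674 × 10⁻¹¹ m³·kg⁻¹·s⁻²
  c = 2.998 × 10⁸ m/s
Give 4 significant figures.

One Planck acceleration: a_P = √(c⁷/(ℏG)) = 5.560 × 10⁵¹ m/s².
72.6 × 5.560 × 10⁵¹ m/s² = 4.037 × 10⁵³ m/s²

4.037 × 10⁵³ m/s²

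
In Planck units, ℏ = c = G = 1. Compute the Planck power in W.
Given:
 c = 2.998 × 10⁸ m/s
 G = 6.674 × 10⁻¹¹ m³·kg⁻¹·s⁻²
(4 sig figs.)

3.629 × 10⁵² W

The unique combination of the constants set to 1 with dimensions of power is P_P = c⁵/G.
  = 2.422 × 10⁴² / 6.674 × 10⁻¹¹
  = 3.629 × 10⁵² W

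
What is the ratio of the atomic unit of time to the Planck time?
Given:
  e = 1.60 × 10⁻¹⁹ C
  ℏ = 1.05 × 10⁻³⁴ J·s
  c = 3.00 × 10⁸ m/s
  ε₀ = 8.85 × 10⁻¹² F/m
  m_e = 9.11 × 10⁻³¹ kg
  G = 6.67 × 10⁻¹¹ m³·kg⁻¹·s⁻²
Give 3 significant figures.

4.47 × 10²⁶

atomic unit of time: τ_au = (4πε₀)²ℏ³/(m_e e⁴) = 2.40 × 10⁻¹⁷ s
Planck time: t_P = √(ℏG/c⁵) = 5.37 × 10⁻⁴⁴ s
ratio = 2.40 × 10⁻¹⁷ / 5.37 × 10⁻⁴⁴ = 4.47 × 10²⁶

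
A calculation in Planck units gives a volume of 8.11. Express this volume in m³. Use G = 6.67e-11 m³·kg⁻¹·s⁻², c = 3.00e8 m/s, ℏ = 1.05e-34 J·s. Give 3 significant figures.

One Planck volume: V_P = (ℏG/c³)^(3/2) = 4.18e-105 m³.
8.11 × 4.18e-105 m³ = 3.39e-104 m³

3.39e-104 m³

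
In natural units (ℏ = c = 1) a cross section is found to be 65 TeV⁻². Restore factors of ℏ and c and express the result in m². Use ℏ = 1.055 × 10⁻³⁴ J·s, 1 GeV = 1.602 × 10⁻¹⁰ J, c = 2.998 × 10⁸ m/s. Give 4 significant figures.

2.534 × 10⁻³⁶ m²

Area is [L]² = [E]⁻²·(ℏc)²; restore (ℏc)².
1 GeV⁻² → (ℏc)² × (1 GeV in J)⁻² = 3.898 × 10⁻³² m².
Convert the energy scale: 65 TeV⁻² = 6.50 × 10⁻⁵ GeV⁻².
Result: 6.50 × 10⁻⁵ × 3.898 × 10⁻³² = 2.534 × 10⁻³⁶ m².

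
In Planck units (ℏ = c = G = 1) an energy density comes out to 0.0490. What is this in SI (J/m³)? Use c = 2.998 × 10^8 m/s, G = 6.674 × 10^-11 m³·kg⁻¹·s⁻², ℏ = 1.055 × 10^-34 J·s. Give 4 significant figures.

2.270 × 10^112 J/m³

One Planck energy density: u_P = c⁷/(ℏG²) = 4.632 × 10^113 J/m³.
0.0490 × 4.632 × 10^113 J/m³ = 2.270 × 10^112 J/m³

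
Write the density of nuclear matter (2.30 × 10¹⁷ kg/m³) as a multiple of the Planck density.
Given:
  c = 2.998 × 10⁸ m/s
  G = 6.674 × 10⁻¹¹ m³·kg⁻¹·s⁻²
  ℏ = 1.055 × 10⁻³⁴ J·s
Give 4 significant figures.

Planck density: ρ_P = c⁵/(ℏG²) = 5.154 × 10⁹⁶ kg/m³.
2.30 × 10¹⁷ / 5.154 × 10⁹⁶ = 4.463 × 10⁻⁸⁰

4.463 × 10⁻⁸⁰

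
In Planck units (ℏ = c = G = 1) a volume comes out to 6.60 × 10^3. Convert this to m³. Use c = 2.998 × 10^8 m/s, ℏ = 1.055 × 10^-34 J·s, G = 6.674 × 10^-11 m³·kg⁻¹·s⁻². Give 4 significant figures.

2.788 × 10^-101 m³

One Planck volume: V_P = (ℏG/c³)^(3/2) = 4.224 × 10^-105 m³.
6.60 × 10^3 × 4.224 × 10^-105 m³ = 2.788 × 10^-101 m³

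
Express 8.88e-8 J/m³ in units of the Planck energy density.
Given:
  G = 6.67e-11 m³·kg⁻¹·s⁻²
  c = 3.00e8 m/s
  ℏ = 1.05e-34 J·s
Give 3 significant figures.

1.90e-121

Planck energy density: u_P = c⁷/(ℏG²) = 4.68e113 J/m³.
8.88e-8 / 4.68e113 = 1.90e-121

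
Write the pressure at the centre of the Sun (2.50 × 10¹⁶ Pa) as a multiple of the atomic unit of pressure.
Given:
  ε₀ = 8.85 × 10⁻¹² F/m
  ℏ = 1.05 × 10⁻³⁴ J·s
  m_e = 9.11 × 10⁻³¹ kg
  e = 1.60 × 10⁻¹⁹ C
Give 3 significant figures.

atomic unit of pressure: P_au = E_h/a₀³ = m_e⁴e¹⁰/((4πε₀)⁵ℏ⁸) = 3.01 × 10¹³ Pa.
2.50 × 10¹⁶ / 3.01 × 10¹³ = 830

830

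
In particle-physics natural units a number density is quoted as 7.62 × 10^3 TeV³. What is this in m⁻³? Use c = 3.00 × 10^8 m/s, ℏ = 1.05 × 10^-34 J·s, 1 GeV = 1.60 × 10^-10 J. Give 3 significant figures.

Number density is [L]⁻³ = [E]³/(ℏc)³.
1 GeV³ → 1/(ℏc)³ × (1 GeV in J)³ = 1.31 × 10^47 m⁻³.
Convert the energy scale: 7.62 × 10^3 TeV³ = 7.62 × 10^12 GeV³.
Result: 7.62 × 10^12 × 1.31 × 10^47 = 9.99 × 10^59 m⁻³.

9.99 × 10^59 m⁻³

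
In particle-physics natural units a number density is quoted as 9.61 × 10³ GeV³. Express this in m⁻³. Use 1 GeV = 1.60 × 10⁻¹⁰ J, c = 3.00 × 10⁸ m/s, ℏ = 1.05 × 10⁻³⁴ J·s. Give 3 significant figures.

1.26 × 10⁵¹ m⁻³

Number density is [L]⁻³ = [E]³/(ℏc)³.
1 GeV³ → 1/(ℏc)³ × (1 GeV in J)³ = 1.31 × 10⁴⁷ m⁻³.
Result: 9.61 × 10³ × 1.31 × 10⁴⁷ = 1.26 × 10⁵¹ m⁻³.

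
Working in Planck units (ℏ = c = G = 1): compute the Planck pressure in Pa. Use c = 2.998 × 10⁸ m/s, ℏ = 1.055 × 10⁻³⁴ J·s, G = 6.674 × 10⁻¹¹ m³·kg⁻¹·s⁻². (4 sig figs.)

From ℏ = c = G = 1 the pressure scale is p_P = c⁷/(ℏG²).
  = 2.177 × 10⁵⁹ / 4.699 × 10⁻⁵⁵
  = 4.632 × 10¹¹³ Pa

4.632 × 10¹¹³ Pa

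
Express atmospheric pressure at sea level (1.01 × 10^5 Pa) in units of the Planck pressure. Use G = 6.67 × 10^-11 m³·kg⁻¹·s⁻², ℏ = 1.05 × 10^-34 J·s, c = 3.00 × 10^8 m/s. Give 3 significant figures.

2.16 × 10^-109

Planck pressure: p_P = c⁷/(ℏG²) = 4.68 × 10^113 Pa.
1.01 × 10^5 / 4.68 × 10^113 = 2.16 × 10^-109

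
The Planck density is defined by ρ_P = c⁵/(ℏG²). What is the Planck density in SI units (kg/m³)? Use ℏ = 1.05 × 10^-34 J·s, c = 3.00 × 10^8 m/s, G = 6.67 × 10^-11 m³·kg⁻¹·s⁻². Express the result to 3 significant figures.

ρ_P = c⁵/(ℏG²)
  = 2.43 × 10^42 / 4.67 × 10^-55
  = 5.20 × 10^96 kg/m³

5.20 × 10^96 kg/m³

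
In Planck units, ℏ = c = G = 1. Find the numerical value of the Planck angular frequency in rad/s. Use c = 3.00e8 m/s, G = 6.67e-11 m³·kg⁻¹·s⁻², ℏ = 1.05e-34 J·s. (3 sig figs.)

1.86e43 rad/s

From ℏ = c = G = 1 the angular frequency scale is ω_P = √(c⁵/(ℏG)).
  = √(3.47e86)
  = 1.86e43 rad/s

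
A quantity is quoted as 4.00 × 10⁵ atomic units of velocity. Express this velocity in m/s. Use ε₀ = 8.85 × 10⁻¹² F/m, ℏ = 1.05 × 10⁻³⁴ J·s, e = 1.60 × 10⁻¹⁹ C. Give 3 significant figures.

8.77 × 10¹¹ m/s

One atomic unit of velocity: v_au = e²/(4πε₀ℏ) = 2.19 × 10⁶ m/s.
4.00 × 10⁵ × 2.19 × 10⁶ m/s = 8.77 × 10¹¹ m/s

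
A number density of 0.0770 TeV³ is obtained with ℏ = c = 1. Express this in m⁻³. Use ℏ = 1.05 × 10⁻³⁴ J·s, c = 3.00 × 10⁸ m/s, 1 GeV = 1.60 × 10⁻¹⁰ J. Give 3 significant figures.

Number density is [L]⁻³ = [E]³/(ℏc)³.
1 GeV³ → 1/(ℏc)³ × (1 GeV in J)³ = 1.31 × 10⁴⁷ m⁻³.
Convert the energy scale: 0.0770 TeV³ = 7.70 × 10⁷ GeV³.
Result: 7.70 × 10⁷ × 1.31 × 10⁴⁷ = 1.01 × 10⁵⁵ m⁻³.

1.01 × 10⁵⁵ m⁻³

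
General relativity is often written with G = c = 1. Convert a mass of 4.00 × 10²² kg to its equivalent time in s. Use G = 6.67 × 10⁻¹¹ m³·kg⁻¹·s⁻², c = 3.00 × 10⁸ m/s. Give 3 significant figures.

Mass → time via G/c³.
4.00 × 10²² kg × (G/c³) = 9.88 × 10⁻¹⁴ s

9.88 × 10⁻¹⁴ s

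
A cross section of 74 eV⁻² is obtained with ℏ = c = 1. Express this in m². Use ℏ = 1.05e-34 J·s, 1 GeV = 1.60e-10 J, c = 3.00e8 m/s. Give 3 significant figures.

2.87e-12 m²

Area is [L]² = [E]⁻²·(ℏc)²; restore (ℏc)².
1 GeV⁻² → (ℏc)² × (1 GeV in J)⁻² = 3.88e-32 m².
Convert the energy scale: 74 eV⁻² = 7.40e19 GeV⁻².
Result: 7.40e19 × 3.88e-32 = 2.87e-12 m².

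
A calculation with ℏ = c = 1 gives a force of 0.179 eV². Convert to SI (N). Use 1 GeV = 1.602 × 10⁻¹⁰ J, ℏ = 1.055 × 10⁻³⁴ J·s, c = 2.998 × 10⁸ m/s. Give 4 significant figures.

1.452 × 10⁻¹³ N

Force is [E]/[L] = [E]²/(ℏc); restore (ℏc)⁻¹.
1 GeV² → 1/(ℏc) × (1 GeV in J)² = 8.114 × 10⁵ N.
Convert the energy scale: 0.179 eV² = 1.79 × 10⁻¹⁹ GeV².
Result: 1.79 × 10⁻¹⁹ × 8.114 × 10⁵ = 1.452 × 10⁻¹³ N.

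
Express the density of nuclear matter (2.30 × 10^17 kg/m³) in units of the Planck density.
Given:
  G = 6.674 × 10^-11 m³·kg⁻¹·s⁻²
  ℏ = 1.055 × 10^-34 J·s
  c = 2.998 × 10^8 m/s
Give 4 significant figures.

4.463 × 10^-80

Planck density: ρ_P = c⁵/(ℏG²) = 5.154 × 10^96 kg/m³.
2.30 × 10^17 / 5.154 × 10^96 = 4.463 × 10^-80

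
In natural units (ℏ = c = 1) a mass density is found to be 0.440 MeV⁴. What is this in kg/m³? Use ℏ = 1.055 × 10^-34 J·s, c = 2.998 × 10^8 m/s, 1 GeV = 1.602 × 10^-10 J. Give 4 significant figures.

Mass density is [E]/(c²[L]³) = [E]⁴/(ℏ³c⁵).
1 GeV⁴ → 1/(ℏ³c⁵) × (1 GeV in J)⁴ = 2.316 × 10^20 kg/m³.
Convert the energy scale: 0.440 MeV⁴ = 4.40 × 10^-13 GeV⁴.
Result: 4.40 × 10^-13 × 2.316 × 10^20 = 1.019 × 10^8 kg/m³.

1.019 × 10^8 kg/m³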